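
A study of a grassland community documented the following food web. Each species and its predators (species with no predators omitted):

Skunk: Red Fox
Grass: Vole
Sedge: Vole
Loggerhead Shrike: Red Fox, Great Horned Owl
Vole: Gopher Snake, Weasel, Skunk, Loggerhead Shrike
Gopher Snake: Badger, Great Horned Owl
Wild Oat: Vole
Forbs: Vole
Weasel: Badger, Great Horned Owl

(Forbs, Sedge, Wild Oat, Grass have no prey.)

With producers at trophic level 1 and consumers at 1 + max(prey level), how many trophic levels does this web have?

4

Producers (level 1): Forbs, Sedge, Wild Oat, Grass.
Forbs → Vole → Loggerhead Shrike → Red Fox gives Red Fox level 4.
No species has a prey at level 4, so no species reaches level 5.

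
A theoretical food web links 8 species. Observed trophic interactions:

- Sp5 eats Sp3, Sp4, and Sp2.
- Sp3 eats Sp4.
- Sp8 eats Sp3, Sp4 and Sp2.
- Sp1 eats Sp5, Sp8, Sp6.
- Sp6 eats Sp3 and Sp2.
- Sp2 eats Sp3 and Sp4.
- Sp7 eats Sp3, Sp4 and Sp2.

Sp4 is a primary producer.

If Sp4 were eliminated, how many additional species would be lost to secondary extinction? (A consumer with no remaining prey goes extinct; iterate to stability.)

Remove Sp4.
Round 1: Sp3 (all prey gone) → extinct.
Round 2: Sp2 (all prey gone) → extinct.
Round 3: Sp7 (all prey gone), Sp8 (all prey gone), Sp6 (all prey gone), Sp5 (all prey gone) → extinct.
Round 4: Sp1 (all prey gone) → extinct.
No further losses. Total secondary extinctions: 7.

7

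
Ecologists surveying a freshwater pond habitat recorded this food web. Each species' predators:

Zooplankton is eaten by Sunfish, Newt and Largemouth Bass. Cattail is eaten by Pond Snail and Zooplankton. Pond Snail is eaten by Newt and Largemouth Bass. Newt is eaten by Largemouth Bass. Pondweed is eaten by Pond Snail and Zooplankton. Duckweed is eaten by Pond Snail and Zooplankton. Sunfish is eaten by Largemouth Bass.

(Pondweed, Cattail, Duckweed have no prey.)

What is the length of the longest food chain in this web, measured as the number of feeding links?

3 links

One longest chain: Pondweed → Zooplankton → Sunfish → Largemouth Bass.
It has 4 species and 3 links.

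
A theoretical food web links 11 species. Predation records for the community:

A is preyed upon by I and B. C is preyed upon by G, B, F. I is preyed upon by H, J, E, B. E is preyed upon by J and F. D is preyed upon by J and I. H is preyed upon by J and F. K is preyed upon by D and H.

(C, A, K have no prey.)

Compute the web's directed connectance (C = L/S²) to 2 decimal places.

C = 0.14

The web has S = 11 species and L = 17 feeding links.
C = L / S² = 17 / 121 = 0.1405 ≈ 0.14.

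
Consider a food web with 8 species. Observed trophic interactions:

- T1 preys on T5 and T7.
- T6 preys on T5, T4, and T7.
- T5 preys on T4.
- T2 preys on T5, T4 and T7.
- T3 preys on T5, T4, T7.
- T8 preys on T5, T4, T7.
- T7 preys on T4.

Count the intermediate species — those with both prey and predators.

2

Intermediate species (has both prey and predators): T5, T7.
Count: 2.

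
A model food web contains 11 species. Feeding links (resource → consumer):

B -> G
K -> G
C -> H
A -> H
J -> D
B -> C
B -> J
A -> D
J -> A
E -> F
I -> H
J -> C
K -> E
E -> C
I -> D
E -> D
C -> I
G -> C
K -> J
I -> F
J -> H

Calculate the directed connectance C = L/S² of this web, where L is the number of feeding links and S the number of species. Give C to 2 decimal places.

The web has S = 11 species and L = 21 feeding links.
C = L / S² = 21 / 121 = 0.1736 ≈ 0.17.

C = 0.17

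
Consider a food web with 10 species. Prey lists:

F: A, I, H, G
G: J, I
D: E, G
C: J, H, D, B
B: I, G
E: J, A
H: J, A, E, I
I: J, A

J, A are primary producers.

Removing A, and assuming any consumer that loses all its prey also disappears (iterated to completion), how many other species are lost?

0

Remove A.
Every predator of it retains at least one other prey: E still has J; I still has J; H still has J, E, I; F still has I, H, G.
No consumer loses all prey, so no secondary extinctions occur.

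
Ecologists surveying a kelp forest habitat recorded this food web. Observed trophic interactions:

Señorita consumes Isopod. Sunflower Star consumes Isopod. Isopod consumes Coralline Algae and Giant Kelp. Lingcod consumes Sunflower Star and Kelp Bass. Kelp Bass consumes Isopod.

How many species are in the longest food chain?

One longest chain: Giant Kelp → Isopod → Kelp Bass → Lingcod.
It has 4 species and 3 links.

4 species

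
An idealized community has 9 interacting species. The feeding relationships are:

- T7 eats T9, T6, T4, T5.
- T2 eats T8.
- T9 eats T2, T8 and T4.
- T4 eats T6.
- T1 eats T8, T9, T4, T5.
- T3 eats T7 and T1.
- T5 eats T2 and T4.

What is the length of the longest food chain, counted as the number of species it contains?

One longest chain: T8 → T2 → T9 → T7 → T3.
It has 5 species and 4 links.

5 species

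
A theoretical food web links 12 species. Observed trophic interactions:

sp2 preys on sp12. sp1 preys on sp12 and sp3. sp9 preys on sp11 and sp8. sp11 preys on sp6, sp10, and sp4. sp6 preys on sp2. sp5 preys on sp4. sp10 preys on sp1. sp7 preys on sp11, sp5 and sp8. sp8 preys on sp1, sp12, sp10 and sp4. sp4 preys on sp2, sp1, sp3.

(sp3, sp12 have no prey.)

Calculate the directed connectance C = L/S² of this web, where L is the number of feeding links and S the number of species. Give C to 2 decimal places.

The web has S = 12 species and L = 21 feeding links.
C = L / S² = 21 / 144 = 0.1458 ≈ 0.15.

C = 0.15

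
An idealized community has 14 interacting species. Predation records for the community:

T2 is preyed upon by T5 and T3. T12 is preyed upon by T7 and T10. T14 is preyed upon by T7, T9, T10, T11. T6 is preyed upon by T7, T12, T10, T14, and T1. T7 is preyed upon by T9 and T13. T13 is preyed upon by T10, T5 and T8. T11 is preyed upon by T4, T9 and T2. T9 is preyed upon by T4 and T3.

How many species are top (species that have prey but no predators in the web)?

6

Top species (has prey, but nothing eats it): T1, T3, T5, T10, T8, T4.
Count: 6.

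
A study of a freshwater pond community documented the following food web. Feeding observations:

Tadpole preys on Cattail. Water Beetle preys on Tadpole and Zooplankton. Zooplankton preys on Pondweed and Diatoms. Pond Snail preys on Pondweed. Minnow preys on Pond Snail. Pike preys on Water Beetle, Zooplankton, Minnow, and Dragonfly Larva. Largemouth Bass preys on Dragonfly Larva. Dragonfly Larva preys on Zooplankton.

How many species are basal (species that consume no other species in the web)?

Basal species (no prey listed): Pondweed, Cattail, Diatoms.
Count: 3.

3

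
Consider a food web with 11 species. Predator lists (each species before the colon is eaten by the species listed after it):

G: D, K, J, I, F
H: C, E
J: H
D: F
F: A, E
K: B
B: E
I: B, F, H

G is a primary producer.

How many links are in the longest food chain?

3 links

One longest chain: G → J → H → C.
It has 4 species and 3 links.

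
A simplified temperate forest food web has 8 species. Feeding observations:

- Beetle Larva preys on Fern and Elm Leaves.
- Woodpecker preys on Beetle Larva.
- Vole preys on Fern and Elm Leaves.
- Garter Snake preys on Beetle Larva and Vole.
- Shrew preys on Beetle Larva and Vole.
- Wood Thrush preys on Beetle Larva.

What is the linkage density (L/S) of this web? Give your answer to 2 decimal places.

L/S = 1.25

There are L = 10 links among S = 8 species.
L/S = 10/8 = 1.2500 ≈ 1.25.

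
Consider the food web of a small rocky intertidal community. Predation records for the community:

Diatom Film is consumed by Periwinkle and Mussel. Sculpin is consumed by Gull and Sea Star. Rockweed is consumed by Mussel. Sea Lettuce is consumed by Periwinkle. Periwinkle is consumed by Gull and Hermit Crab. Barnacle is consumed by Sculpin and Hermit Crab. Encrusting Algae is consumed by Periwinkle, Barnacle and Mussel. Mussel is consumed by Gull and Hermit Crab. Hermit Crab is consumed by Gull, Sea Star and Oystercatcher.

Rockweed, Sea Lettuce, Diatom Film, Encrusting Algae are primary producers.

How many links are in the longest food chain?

3 links

One longest chain: Rockweed → Mussel → Hermit Crab → Sea Star.
It has 4 species and 3 links.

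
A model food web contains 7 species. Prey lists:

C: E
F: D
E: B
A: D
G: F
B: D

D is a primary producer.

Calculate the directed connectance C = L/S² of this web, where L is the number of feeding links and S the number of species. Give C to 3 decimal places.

The web has S = 7 species and L = 6 feeding links.
C = L / S² = 6 / 49 = 0.1224 ≈ 0.122.

C = 0.122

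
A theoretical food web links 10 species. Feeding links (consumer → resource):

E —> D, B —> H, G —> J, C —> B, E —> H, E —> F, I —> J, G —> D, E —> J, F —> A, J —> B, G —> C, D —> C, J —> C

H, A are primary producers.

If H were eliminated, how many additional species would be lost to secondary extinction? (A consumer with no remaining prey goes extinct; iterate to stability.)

6

Remove H.
Round 1: B (all prey gone) → extinct.
Round 2: C (all prey gone) → extinct.
Round 3: D (all prey gone), J (all prey gone) → extinct.
Round 4: G (all prey gone), I (all prey gone) → extinct.
No further losses. Total secondary extinctions: 6.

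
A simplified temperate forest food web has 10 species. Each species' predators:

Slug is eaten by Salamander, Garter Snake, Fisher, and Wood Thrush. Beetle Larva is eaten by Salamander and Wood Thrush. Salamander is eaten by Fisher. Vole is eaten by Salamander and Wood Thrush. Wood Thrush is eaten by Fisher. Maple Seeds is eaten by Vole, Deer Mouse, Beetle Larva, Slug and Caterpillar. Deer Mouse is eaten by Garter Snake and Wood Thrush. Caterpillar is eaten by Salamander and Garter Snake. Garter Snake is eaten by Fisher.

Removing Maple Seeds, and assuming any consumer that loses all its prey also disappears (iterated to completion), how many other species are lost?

9

Remove Maple Seeds.
Round 1: Deer Mouse (all prey gone), Beetle Larva (all prey gone), Vole (all prey gone), Caterpillar (all prey gone), Slug (all prey gone) → extinct.
Round 2: Salamander (all prey gone), Garter Snake (all prey gone), Wood Thrush (all prey gone) → extinct.
Round 3: Fisher (all prey gone) → extinct.
No further losses. Total secondary extinctions: 9.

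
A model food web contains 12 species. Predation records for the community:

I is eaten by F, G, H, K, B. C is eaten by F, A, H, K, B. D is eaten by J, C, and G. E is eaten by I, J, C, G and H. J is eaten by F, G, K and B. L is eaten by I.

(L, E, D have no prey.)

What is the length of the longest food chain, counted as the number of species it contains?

3 species

One longest chain: L → I → H.
It has 3 species and 2 links.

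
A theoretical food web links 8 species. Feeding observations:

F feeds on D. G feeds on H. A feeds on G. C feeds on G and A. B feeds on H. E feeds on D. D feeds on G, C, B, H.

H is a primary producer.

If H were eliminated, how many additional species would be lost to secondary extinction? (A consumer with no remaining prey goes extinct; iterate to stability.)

7

Remove H.
Round 1: G (all prey gone), B (all prey gone) → extinct.
Round 2: A (all prey gone) → extinct.
Round 3: C (all prey gone) → extinct.
Round 4: D (all prey gone) → extinct.
Round 5: E (all prey gone), F (all prey gone) → extinct.
No further losses. Total secondary extinctions: 7.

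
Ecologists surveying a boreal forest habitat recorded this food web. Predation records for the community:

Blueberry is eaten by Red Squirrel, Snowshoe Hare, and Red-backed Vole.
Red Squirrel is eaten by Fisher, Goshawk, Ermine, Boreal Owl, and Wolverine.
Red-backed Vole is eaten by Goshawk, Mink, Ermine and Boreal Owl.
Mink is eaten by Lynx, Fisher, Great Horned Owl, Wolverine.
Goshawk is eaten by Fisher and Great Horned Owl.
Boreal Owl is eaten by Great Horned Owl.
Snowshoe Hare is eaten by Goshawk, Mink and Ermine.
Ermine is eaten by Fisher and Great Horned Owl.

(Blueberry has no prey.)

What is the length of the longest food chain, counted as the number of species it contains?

4 species

One longest chain: Blueberry → Red-backed Vole → Mink → Lynx.
It has 4 species and 3 links.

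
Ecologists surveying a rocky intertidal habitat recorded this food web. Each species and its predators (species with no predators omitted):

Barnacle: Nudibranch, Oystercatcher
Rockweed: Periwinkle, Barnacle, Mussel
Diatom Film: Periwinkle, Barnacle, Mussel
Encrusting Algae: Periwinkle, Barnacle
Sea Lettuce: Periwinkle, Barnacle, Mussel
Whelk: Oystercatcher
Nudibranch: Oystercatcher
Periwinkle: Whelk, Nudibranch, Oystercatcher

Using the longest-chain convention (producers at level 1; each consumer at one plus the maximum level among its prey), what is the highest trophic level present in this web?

Producers (level 1): Encrusting Algae, Sea Lettuce, Diatom Film, Rockweed.
Encrusting Algae → Periwinkle → Nudibranch → Oystercatcher gives Oystercatcher level 4.
No species has a prey at level 4, so no species reaches level 5.

4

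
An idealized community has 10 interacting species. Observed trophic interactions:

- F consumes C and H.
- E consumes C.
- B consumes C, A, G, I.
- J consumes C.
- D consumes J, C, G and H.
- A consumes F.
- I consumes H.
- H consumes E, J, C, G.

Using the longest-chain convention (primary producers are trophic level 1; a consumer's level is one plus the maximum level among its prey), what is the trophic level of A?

C is a producer → level 1.
J eats C → level 2.
H eats J (level 2); other prey at levels: C 1, G 1, E 2 → level 3.
F eats H (level 3); other prey at levels: C 1 → level 4.
A eats F → level 5.

Trophic level 5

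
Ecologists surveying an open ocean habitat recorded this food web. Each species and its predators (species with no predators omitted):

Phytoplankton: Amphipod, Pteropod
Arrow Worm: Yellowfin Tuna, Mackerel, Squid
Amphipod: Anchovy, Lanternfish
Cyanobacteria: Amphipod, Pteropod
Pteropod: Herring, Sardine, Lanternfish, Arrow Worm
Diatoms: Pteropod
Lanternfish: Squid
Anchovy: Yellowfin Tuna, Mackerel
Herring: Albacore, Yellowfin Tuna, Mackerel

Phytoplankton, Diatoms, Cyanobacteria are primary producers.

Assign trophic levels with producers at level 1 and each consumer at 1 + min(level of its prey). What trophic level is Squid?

Trophic level 4

Phytoplankton is a producer → level 1.
Amphipod eats Phytoplankton → level 2.
Lanternfish eats Amphipod → level 3.
Squid eats Lanternfish → level 4.
No prey of Squid is below level 3, so 4 is the minimum.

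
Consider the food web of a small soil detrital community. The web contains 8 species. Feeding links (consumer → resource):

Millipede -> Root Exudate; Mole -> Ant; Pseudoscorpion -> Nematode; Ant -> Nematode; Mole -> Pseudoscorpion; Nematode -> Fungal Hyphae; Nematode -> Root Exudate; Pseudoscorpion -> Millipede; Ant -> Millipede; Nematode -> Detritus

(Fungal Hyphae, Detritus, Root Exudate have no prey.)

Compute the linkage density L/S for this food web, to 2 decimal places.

There are L = 10 links among S = 8 species.
L/S = 10/8 = 1.2500 ≈ 1.25.

L/S = 1.25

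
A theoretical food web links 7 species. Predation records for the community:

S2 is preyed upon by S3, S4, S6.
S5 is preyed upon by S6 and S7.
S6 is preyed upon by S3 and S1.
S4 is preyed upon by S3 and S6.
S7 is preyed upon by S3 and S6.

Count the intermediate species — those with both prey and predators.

Intermediate species (has both prey and predators): S7, S4, S6.
Count: 3.

3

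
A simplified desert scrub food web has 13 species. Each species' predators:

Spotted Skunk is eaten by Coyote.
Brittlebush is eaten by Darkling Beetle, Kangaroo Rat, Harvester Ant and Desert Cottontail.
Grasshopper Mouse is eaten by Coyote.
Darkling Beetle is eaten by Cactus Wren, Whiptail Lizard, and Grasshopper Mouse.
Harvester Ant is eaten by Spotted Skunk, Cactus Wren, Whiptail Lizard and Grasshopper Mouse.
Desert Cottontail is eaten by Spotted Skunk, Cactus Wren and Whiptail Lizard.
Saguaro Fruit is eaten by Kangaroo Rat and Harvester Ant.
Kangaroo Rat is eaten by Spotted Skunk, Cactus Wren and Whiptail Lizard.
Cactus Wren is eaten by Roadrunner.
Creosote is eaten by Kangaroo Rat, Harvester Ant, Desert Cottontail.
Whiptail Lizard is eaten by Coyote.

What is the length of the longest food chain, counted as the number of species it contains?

4 species

One longest chain: Brittlebush → Desert Cottontail → Cactus Wren → Roadrunner.
It has 4 species and 3 links.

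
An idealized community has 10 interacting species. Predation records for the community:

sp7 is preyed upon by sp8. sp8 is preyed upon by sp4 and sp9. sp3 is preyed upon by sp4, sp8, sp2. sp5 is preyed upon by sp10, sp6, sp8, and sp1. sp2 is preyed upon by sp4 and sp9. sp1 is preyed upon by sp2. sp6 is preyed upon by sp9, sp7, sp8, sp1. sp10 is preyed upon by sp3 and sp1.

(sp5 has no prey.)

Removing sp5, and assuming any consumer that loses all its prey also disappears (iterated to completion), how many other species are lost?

Remove sp5.
Round 1: sp6 (all prey gone), sp10 (all prey gone) → extinct.
Round 2: sp1 (all prey gone), sp3 (all prey gone), sp7 (all prey gone) → extinct.
Round 3: sp2 (all prey gone), sp8 (all prey gone) → extinct.
Round 4: sp4 (all prey gone), sp9 (all prey gone) → extinct.
No further losses. Total secondary extinctions: 9.

9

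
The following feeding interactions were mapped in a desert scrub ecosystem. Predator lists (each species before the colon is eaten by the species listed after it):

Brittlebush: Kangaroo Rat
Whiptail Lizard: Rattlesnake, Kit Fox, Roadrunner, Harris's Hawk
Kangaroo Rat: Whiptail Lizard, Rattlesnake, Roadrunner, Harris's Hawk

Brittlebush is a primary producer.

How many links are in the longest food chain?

3 links

One longest chain: Brittlebush → Kangaroo Rat → Whiptail Lizard → Rattlesnake.
It has 4 species and 3 links.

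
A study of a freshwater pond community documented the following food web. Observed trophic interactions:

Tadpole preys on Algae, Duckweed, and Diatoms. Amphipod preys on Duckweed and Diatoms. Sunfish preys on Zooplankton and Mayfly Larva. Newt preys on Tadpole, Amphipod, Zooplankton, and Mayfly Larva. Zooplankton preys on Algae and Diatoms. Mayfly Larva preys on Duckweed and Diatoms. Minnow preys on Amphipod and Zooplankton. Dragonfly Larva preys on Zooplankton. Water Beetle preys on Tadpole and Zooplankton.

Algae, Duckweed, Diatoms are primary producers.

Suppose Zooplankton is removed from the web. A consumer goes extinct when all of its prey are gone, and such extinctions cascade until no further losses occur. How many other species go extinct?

Remove Zooplankton.
Round 1: Dragonfly Larva (all prey gone) → extinct.
No further losses. Total secondary extinctions: 1.

1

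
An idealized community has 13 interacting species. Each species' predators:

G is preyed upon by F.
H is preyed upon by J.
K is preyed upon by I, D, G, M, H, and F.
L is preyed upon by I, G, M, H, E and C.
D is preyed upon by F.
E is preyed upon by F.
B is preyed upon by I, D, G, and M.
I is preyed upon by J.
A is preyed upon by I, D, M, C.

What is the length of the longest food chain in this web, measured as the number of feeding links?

2 links

One longest chain: L → H → J.
It has 3 species and 2 links.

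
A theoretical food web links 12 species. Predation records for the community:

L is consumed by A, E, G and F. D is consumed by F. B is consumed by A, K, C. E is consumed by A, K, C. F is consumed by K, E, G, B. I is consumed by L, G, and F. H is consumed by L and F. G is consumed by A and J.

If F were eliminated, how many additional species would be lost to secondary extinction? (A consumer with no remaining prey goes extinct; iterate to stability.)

1

Remove F.
Round 1: B (all prey gone) → extinct.
No further losses. Total secondary extinctions: 1.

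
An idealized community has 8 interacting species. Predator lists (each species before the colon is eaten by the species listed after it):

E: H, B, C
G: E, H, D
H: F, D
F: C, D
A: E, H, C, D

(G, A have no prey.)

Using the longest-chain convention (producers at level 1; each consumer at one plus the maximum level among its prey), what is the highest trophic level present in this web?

5

Producers (level 1): G, A.
G → E → H → F → D gives D level 5.
No species has a prey at level 5, so no species reaches level 6.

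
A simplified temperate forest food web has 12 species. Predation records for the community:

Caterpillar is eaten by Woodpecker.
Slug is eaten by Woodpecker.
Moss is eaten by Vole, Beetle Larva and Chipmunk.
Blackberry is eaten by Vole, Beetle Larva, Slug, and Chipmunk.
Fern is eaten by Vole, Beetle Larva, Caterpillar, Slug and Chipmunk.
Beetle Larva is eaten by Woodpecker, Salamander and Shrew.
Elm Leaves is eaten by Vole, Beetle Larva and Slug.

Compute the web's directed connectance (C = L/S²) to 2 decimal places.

C = 0.14

The web has S = 12 species and L = 20 feeding links.
C = L / S² = 20 / 144 = 0.1389 ≈ 0.14.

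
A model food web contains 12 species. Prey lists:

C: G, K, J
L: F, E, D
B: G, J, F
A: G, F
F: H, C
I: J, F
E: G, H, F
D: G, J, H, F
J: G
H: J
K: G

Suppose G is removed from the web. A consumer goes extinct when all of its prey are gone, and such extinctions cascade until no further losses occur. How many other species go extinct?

11

Remove G.
Round 1: K (all prey gone), J (all prey gone) → extinct.
Round 2: H (all prey gone), C (all prey gone) → extinct.
Round 3: F (all prey gone) → extinct.
Round 4: B (all prey gone), E (all prey gone), A (all prey gone), I (all prey gone), D (all prey gone) → extinct.
Round 5: L (all prey gone) → extinct.
No further losses. Total secondary extinctions: 11.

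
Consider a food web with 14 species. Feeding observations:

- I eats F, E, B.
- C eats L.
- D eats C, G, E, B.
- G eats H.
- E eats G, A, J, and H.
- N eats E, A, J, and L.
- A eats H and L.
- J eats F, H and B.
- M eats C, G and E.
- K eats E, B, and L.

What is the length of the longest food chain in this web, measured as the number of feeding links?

One longest chain: H → G → E → D.
It has 4 species and 3 links.

3 links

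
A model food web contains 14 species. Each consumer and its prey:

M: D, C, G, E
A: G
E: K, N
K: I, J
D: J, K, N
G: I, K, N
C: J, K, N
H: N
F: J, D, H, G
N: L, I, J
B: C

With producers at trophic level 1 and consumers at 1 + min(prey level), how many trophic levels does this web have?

Producers (level 1): L, I, J.
Following each consumer down to its lowest-level prey: I → G → A (levels 1 through 3).
All prey of A (G 2) are at level 2 or above, so A is at level 1 + 2 = 3.
Every consumer has at least one prey at level 2 or below, so none exceeds level 3.

3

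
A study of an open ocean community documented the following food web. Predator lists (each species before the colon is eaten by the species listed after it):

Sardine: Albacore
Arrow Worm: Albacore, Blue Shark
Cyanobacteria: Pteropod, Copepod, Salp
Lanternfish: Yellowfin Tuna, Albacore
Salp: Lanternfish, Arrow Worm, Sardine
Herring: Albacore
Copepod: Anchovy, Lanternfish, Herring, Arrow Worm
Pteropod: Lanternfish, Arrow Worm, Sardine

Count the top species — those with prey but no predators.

4

Top species (has prey, but nothing eats it): Anchovy, Yellowfin Tuna, Albacore, Blue Shark.
Count: 4.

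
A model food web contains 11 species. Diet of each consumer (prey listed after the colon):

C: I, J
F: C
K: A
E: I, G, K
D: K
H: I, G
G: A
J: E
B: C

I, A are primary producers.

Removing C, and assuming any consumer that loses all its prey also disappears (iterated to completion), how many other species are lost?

2

Remove C.
Round 1: B (all prey gone), F (all prey gone) → extinct.
No further losses. Total secondary extinctions: 2.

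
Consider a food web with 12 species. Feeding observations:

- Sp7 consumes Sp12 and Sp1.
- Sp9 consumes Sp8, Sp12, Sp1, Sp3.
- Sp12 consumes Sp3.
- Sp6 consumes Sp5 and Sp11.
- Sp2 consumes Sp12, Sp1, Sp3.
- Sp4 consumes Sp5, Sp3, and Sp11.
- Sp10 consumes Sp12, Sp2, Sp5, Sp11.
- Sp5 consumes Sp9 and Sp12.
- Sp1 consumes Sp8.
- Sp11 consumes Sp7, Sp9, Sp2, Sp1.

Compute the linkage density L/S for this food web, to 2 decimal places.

L/S = 2.17

There are L = 26 links among S = 12 species.
L/S = 26/12 = 2.1667 ≈ 2.17.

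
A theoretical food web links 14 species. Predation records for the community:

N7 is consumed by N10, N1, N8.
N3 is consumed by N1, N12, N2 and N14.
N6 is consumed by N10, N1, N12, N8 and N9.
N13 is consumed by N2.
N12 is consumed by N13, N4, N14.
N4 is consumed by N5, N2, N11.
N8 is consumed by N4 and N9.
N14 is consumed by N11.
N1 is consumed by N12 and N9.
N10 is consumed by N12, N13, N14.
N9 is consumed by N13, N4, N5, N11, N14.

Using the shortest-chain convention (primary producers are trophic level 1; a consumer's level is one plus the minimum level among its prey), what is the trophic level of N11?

N3 is a producer → level 1.
N14 eats N3 → level 2.
N11 eats N14 → level 3.
No prey of N11 is below level 2, so 3 is the minimum.

Trophic level 3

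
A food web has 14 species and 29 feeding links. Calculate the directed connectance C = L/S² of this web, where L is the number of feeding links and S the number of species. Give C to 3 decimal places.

C = 0.148

The web has S = 14 species and L = 29 feeding links.
C = L / S² = 29 / 196 = 0.1480 ≈ 0.148.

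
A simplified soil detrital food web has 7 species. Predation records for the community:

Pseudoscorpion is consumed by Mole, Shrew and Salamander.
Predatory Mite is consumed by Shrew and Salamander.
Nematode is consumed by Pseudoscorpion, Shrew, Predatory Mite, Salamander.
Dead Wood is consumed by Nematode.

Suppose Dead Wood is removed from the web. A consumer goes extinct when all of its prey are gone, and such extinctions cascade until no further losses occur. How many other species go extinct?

Remove Dead Wood.
Round 1: Nematode (all prey gone) → extinct.
Round 2: Predatory Mite (all prey gone), Pseudoscorpion (all prey gone) → extinct.
Round 3: Salamander (all prey gone), Shrew (all prey gone), Mole (all prey gone) → extinct.
No further losses. Total secondary extinctions: 6.

6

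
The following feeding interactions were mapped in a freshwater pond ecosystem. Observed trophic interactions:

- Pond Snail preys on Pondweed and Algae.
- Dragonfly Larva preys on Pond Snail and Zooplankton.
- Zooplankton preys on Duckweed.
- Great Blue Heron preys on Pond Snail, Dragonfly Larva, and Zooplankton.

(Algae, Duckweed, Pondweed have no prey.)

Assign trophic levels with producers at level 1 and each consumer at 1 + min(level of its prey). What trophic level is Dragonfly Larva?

Trophic level 3

Duckweed is a producer → level 1.
Zooplankton eats Duckweed → level 2.
Dragonfly Larva eats Zooplankton → level 3.
No prey of Dragonfly Larva is below level 2, so 3 is the minimum.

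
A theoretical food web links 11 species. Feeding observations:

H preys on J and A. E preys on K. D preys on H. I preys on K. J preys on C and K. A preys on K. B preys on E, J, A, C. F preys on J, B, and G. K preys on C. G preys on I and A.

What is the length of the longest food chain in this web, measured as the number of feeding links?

4 links

One longest chain: C → K → A → H → D.
It has 5 species and 4 links.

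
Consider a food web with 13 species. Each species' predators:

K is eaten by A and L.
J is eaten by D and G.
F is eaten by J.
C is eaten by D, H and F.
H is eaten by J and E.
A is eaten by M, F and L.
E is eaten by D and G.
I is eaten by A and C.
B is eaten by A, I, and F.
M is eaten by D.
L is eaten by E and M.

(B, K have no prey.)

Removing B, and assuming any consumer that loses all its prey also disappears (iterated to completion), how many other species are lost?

3

Remove B.
Round 1: I (all prey gone) → extinct.
Round 2: C (all prey gone) → extinct.
Round 3: H (all prey gone) → extinct.
No further losses. Total secondary extinctions: 3.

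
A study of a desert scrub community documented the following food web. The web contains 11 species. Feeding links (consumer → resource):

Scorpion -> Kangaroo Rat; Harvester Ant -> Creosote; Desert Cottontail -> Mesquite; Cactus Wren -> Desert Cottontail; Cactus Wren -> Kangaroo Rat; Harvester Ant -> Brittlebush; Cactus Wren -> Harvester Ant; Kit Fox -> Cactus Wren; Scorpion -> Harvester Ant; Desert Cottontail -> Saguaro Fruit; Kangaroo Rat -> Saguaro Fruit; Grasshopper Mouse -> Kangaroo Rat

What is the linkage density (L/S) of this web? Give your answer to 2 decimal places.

L/S = 1.09

There are L = 12 links among S = 11 species.
L/S = 12/11 = 1.0909 ≈ 1.09.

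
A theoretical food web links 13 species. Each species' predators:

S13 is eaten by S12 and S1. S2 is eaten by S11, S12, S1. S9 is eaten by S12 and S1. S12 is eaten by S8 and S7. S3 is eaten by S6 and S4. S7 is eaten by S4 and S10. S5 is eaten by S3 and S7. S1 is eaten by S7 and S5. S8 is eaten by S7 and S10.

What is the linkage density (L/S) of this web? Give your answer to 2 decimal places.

L/S = 1.46

There are L = 19 links among S = 13 species.
L/S = 19/13 = 1.4615 ≈ 1.46.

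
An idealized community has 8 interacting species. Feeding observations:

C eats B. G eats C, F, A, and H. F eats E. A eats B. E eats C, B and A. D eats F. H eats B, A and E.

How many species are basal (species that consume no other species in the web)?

Basal species (no prey listed): B.
Count: 1.

1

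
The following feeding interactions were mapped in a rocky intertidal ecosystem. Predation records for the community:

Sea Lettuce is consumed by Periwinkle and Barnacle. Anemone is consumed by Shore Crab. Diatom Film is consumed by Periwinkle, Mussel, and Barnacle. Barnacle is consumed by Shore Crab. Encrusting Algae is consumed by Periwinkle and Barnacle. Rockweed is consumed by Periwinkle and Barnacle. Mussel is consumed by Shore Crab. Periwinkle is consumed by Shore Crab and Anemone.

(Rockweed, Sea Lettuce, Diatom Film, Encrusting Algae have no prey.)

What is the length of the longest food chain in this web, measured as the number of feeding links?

3 links

One longest chain: Rockweed → Periwinkle → Anemone → Shore Crab.
It has 4 species and 3 links.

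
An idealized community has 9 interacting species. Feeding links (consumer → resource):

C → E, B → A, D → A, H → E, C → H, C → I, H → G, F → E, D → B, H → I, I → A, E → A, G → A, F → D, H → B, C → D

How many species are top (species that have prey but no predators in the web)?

2

Top species (has prey, but nothing eats it): F, C.
Count: 2.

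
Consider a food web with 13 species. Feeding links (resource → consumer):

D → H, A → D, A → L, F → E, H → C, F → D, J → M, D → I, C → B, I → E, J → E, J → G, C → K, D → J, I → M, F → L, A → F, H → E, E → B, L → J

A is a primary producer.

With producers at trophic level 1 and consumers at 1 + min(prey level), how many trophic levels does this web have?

Producers (level 1): A.
Following each consumer down to its lowest-level prey: A → D → H → C → K (levels 1 through 5).
All prey of K (C 4) are at level 4 or above, so K is at level 1 + 4 = 5.
Every consumer has at least one prey at level 4 or below, so none exceeds level 5.

5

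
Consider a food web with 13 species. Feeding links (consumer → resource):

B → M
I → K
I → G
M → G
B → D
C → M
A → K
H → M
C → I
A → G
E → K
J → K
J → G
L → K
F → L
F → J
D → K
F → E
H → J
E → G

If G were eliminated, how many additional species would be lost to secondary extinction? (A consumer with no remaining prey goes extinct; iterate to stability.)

1

Remove G.
Round 1: M (all prey gone) → extinct.
No further losses. Total secondary extinctions: 1.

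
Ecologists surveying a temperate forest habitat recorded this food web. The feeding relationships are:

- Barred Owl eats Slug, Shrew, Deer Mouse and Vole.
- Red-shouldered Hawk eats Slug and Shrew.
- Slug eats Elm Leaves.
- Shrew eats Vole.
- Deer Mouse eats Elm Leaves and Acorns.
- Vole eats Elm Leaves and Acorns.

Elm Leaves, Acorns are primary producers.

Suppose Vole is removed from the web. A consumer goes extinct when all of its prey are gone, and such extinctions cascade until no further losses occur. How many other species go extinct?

1

Remove Vole.
Round 1: Shrew (all prey gone) → extinct.
No further losses. Total secondary extinctions: 1.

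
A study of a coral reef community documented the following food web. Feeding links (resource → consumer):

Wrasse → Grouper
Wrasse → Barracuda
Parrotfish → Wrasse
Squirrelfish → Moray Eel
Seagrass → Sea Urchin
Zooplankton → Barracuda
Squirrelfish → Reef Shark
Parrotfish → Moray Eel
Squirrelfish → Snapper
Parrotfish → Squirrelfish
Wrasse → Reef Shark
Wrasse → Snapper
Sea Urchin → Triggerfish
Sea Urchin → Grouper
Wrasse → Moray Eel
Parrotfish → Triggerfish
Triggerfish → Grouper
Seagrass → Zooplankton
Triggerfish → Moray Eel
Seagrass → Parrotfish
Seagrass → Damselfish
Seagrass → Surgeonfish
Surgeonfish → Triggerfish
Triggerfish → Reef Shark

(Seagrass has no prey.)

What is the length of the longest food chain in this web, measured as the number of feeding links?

One longest chain: Seagrass → Parrotfish → Squirrelfish → Snapper.
It has 4 species and 3 links.

3 links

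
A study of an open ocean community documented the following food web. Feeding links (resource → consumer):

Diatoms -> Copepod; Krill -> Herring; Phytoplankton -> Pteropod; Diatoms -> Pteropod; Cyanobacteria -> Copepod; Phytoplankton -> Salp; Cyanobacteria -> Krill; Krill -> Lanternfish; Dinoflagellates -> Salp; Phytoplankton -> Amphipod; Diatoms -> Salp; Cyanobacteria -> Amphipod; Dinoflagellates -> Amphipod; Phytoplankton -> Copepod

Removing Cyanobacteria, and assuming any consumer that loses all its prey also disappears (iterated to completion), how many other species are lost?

Remove Cyanobacteria.
Round 1: Krill (all prey gone) → extinct.
Round 2: Lanternfish (all prey gone), Herring (all prey gone) → extinct.
No further losses. Total secondary extinctions: 3.

3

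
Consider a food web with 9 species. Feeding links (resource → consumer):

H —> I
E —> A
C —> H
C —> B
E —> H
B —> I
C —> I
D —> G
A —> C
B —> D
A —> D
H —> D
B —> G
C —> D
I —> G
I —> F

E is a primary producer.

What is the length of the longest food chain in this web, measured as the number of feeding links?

5 links

One longest chain: E → A → C → B → I → F.
It has 6 species and 5 links.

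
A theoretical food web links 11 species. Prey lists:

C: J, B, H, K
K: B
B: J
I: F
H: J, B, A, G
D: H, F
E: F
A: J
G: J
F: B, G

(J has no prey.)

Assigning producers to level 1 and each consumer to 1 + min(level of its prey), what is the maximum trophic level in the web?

4

Producers (level 1): J.
Following each consumer down to its lowest-level prey: J → B → F → E (levels 1 through 4).
All prey of E (F 3) are at level 3 or above, so E is at level 1 + 3 = 4.
Every consumer has at least one prey at level 3 or below, so none exceeds level 4.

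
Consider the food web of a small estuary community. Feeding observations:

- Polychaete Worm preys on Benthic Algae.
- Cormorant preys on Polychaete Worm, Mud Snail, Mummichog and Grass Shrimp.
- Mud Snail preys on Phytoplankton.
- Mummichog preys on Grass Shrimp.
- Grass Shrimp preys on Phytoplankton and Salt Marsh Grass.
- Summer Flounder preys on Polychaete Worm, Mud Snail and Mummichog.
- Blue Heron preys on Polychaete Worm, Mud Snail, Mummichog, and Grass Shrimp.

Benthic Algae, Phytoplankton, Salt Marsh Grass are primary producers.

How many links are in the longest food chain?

3 links

One longest chain: Phytoplankton → Grass Shrimp → Mummichog → Summer Flounder.
It has 4 species and 3 links.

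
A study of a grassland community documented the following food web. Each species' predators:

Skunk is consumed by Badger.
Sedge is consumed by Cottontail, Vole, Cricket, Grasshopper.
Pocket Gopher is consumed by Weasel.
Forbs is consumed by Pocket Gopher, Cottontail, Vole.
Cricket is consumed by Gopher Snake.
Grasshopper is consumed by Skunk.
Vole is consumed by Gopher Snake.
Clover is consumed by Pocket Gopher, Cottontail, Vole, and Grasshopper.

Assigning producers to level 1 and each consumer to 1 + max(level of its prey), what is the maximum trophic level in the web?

Producers (level 1): Sedge, Forbs, Clover.
Sedge → Grasshopper → Skunk → Badger gives Badger level 4.
No species has a prey at level 4, so no species reaches level 5.

4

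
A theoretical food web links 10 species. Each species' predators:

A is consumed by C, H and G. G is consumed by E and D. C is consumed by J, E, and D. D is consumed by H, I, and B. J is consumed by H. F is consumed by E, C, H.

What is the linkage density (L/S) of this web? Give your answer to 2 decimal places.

L/S = 1.50

There are L = 15 links among S = 10 species.
L/S = 15/10 = 1.5000 ≈ 1.50.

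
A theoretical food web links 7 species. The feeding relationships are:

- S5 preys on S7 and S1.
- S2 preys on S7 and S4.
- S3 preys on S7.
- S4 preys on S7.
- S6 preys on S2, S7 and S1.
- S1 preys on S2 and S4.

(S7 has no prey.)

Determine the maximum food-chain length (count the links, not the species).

One longest chain: S7 → S4 → S2 → S1 → S5.
It has 5 species and 4 links.

4 links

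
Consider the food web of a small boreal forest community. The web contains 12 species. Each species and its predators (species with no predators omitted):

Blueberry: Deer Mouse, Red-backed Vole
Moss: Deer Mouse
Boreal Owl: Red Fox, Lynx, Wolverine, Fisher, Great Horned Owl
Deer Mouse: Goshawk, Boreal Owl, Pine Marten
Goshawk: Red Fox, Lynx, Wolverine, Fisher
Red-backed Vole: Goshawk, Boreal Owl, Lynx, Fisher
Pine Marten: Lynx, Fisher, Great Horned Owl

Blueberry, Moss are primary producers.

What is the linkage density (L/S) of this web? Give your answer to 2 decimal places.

There are L = 22 links among S = 12 species.
L/S = 22/12 = 1.8333 ≈ 1.83.

L/S = 1.83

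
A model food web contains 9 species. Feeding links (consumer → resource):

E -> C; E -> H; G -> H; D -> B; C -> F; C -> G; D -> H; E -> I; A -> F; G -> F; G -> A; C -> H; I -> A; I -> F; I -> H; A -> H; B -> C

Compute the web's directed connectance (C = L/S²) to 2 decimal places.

C = 0.21

The web has S = 9 species and L = 17 feeding links.
C = L / S² = 17 / 81 = 0.2099 ≈ 0.21.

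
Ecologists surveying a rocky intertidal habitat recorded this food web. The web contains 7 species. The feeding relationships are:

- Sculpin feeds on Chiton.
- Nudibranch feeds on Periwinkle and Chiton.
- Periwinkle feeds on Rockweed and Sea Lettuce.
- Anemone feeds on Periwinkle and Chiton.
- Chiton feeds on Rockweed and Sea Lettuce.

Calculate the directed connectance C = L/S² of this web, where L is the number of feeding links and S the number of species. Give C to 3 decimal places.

The web has S = 7 species and L = 9 feeding links.
C = L / S² = 9 / 49 = 0.1837 ≈ 0.184.

C = 0.184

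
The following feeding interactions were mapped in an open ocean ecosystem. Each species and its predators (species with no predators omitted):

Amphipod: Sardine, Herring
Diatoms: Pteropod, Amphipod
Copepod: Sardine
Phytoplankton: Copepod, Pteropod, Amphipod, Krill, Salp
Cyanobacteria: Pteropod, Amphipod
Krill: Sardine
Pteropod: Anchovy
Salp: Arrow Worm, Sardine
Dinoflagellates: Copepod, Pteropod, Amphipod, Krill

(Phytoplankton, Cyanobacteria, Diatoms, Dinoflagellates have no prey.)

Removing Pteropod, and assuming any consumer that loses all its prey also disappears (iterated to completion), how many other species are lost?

Remove Pteropod.
Round 1: Anchovy (all prey gone) → extinct.
No further losses. Total secondary extinctions: 1.

1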